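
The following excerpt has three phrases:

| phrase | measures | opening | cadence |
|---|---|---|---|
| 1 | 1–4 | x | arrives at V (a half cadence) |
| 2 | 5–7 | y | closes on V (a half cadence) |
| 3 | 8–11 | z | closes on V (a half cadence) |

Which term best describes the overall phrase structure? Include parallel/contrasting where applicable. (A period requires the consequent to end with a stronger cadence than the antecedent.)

The final phrase closes with a half cadence, which is not stronger than the preceding half cadence; the 3 phrases lack an overall antecedent–consequent design and so form a phrase group.

phrase group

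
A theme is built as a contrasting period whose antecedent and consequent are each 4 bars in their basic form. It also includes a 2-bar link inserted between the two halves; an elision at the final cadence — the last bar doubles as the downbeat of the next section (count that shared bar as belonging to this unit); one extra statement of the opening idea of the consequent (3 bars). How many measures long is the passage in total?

13 measures

Basic contrasting period: 4 + 4 = 8 bars.
8 (basic form) + 2 (link) + 3 (extra statement) = 13.
The elision shares a bar with the next section but does not change this unit's count.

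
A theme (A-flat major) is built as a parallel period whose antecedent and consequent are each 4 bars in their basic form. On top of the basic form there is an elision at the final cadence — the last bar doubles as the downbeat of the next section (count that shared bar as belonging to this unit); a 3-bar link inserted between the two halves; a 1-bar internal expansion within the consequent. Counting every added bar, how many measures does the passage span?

Basic parallel period: 4 + 4 = 8 bars.
8 (basic form) + 3 (link) + 1 (internal expansion) = 12.
The elision shares a bar with the next section but does not change this unit's count.

12 measures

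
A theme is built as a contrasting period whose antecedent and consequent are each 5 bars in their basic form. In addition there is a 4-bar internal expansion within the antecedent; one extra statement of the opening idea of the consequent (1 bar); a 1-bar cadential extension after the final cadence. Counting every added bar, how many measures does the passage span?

Basic contrasting period: 5 + 5 = 10 bars.
10 (basic form) + 4 (internal expansion) + 1 (extra statement) + 1 (cadential extension) = 16.

16 measures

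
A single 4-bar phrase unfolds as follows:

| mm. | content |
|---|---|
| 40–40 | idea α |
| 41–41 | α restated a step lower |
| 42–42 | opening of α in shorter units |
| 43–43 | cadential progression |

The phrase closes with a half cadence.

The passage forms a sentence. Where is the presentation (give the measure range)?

The presentation of a sentence is the basic idea (bar 40) plus its repetition (measure 41); the presentation is therefore mm. 40–41.

measures 40–41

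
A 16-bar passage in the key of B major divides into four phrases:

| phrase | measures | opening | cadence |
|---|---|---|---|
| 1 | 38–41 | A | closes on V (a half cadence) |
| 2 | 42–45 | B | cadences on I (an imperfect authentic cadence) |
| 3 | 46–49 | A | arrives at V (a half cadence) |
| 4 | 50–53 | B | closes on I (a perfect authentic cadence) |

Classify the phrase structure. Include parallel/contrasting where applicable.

parallel double period

Four phrases in two halves: the first half (mm. 38–45) ends with an imperfect authentic cadence, the second (mm. 46-53) with a perfect authentic cadence — a large antecedent–consequent pair, i.e. a double period.
Phrase 3 begins with the same material as phrase 1, making it parallel.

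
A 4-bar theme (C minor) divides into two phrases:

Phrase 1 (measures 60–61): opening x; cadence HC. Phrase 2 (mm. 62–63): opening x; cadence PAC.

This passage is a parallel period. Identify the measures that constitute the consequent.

The antecedent is the phrase ending with the weaker cadence (half cadence, phrase 1) and the consequent the one ending more conclusively (perfect authentic cadence, phrase 2); the consequent is mm. 62-63.

measures 62–63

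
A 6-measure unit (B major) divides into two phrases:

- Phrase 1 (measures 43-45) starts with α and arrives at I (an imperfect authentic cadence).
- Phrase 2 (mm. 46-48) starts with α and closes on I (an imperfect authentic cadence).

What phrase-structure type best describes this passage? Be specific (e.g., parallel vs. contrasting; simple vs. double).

repeated phrase

Both phrases have the same opening (α) and the same cadence (imperfect authentic cadence): the second is a restatement, not a consequent, so this is a repeated phrase rather than a period.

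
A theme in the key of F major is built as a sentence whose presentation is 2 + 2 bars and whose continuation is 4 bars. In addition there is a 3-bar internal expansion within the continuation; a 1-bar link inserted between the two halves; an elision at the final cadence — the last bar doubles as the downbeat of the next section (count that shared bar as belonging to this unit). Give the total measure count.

Basic sentence: 2 + 2 + 4 = 8 bars.
8 (basic form) + 3 (internal expansion) + 1 (link) = 12.
The elision shares a bar with the next section but does not change this unit's count.

12 measures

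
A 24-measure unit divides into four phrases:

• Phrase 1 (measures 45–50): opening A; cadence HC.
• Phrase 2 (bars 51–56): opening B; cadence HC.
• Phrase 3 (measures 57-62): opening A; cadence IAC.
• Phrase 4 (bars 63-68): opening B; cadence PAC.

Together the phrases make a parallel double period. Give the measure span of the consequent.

measures 57–68

In a double period the first pair of phrases (ending half cadence) is the large antecedent and the second pair (ending perfect authentic cadence) is the large consequent; the consequent is measures 57–68.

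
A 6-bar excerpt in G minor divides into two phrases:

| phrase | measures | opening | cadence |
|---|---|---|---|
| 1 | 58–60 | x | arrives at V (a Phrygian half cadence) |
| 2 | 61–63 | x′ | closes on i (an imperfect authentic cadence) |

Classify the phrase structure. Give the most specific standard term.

parallel period

Phrase 1 ends with a Phrygian half cadence (weaker) and phrase 2 with an imperfect authentic cadence (stronger): antecedent + consequent = a period.
The two phrases open with the same material (x / x′), so the period is parallel.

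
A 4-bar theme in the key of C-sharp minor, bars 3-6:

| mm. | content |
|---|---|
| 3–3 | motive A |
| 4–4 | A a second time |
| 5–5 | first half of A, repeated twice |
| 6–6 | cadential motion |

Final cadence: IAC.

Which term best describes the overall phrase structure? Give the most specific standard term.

Basic idea (m. 3) + its repetition (m. 4) form the presentation; fragmentation and cadence (mm. 5–6) form the continuation — the 4-bar whole is a sentence.

sentence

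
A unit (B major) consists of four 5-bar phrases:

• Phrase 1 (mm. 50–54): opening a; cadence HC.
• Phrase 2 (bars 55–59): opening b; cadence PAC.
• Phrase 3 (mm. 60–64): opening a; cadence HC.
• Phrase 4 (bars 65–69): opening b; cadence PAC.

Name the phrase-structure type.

repeated period

The cadence pattern HC–PAC–HC–PAC is weak–strong twice, and phrases 3–4 restate phrases 1–2: a period heard twice, not a double period (which would end weakly at phrase 2).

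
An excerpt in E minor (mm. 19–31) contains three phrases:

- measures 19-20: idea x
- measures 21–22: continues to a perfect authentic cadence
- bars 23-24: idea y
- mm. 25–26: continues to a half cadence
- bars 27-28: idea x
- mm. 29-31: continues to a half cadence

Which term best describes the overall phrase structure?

phrase group

The final phrase closes with a half cadence, which is not stronger than the preceding half cadence; the 3 phrases lack an overall antecedent–consequent design and so form a phrase group.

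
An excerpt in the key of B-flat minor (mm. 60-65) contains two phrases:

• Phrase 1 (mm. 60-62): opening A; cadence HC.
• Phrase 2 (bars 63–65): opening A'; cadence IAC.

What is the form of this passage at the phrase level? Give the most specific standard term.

parallel period

Phrase 1 ends with a half cadence (weaker) and phrase 2 with an imperfect authentic cadence (stronger): antecedent + consequent = a period.
The two phrases open with the same material (A / A'), so the period is parallel.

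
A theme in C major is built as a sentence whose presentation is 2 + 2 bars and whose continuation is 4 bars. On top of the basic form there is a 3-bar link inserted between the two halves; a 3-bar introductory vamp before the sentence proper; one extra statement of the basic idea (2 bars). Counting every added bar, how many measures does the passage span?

Basic sentence: 2 + 2 + 4 = 8 bars.
8 (basic form) + 3 (link) + 3 (introduction) + 2 (extra statement) = 16.

16 measures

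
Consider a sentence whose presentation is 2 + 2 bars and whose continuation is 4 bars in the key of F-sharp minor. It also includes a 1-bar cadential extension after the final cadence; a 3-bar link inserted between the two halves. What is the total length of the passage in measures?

12 measures

Basic sentence: 2 + 2 + 4 = 8 bars.
8 (basic form) + 1 (cadential extension) + 3 (link) = 12.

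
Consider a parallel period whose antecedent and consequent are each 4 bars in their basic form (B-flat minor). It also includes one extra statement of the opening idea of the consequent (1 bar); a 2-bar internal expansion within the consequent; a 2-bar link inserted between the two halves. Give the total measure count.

13 measures

Basic parallel period: 4 + 4 = 8 bars.
8 (basic form) + 1 (extra statement) + 2 (internal expansion) + 2 (link) = 13.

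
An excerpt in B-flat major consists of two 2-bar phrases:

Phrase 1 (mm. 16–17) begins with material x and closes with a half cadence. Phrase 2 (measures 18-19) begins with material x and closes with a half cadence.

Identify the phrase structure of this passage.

repeated phrase

Both phrases have the same opening (x) and the same cadence (half cadence): the second is a restatement, not a consequent, so this is a repeated phrase rather than a period.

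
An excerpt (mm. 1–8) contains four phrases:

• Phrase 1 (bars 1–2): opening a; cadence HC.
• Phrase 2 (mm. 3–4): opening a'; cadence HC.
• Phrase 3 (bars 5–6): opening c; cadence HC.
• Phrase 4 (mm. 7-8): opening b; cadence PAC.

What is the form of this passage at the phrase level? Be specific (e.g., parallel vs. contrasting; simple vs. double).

Four phrases in two halves: the first half (measures 1–4) ends with a half cadence, the second (bars 5–8) with a perfect authentic cadence — a large antecedent–consequent pair, i.e. a double period.
Phrase 3 begins with different material from phrase 1, making it contrasting.

contrasting double period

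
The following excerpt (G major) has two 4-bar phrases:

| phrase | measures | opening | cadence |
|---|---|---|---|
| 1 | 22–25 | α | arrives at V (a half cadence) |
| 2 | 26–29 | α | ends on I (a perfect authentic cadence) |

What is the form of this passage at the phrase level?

parallel period

Phrase 1 ends with a half cadence (weaker) and phrase 2 with a perfect authentic cadence (stronger): antecedent + consequent = a period.
The two phrases open with the same material (α / α), so the period is parallel.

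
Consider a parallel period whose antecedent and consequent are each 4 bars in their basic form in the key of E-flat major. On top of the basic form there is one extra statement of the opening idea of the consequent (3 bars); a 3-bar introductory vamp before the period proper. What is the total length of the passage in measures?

14 measures

Basic parallel period: 4 + 4 = 8 bars.
8 (basic form) + 3 (extra statement) + 3 (introduction) = 14.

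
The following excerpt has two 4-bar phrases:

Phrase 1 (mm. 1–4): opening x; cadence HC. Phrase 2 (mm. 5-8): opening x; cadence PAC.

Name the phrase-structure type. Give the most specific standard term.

Phrase 1 ends with a half cadence (weaker) and phrase 2 with a perfect authentic cadence (stronger): antecedent + consequent = a period.
The two phrases open with the same material (x / x), so the period is parallel.

parallel period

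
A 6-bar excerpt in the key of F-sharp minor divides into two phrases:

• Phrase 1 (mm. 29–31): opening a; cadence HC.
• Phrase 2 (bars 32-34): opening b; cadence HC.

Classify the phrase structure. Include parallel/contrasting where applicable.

phrase group

The second phrase closes with a half cadence, which is not stronger than the first phrase's half cadence; without a weak→strong cadential pair there is no antecedent–consequent relationship, so this is a phrase group rather than a period.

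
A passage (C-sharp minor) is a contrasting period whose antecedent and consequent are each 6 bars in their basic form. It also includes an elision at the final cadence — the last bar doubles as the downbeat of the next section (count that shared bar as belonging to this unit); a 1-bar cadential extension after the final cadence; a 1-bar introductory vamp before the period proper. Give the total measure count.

Basic contrasting period: 6 + 6 = 12 bars.
12 (basic form) + 1 (cadential extension) + 1 (introduction) = 14.
The elision shares a bar with the next section but does not change this unit's count.

14 measures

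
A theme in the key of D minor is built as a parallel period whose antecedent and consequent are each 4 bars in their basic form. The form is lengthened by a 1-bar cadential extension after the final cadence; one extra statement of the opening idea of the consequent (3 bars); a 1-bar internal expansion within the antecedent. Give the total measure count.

13 measures

Basic parallel period: 4 + 4 = 8 bars.
8 (basic form) + 1 (cadential extension) + 3 (extra statement) + 1 (internal expansion) = 13.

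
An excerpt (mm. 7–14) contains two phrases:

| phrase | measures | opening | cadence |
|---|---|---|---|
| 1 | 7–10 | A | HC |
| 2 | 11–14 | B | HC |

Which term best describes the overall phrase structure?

The second phrase closes with a half cadence, which is not stronger than the first phrase's half cadence; without a weak→strong cadential pair there is no antecedent–consequent relationship, so this is a phrase group rather than a period.

phrase group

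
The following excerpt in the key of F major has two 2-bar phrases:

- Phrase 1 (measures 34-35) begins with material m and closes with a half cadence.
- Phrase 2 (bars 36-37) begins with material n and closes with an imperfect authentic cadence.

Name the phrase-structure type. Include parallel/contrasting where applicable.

contrasting period

Phrase 1 ends with a half cadence (weaker) and phrase 2 with an imperfect authentic cadence (stronger): antecedent + consequent = a period.
The two phrases open with different material (m / n), so the period is contrasting.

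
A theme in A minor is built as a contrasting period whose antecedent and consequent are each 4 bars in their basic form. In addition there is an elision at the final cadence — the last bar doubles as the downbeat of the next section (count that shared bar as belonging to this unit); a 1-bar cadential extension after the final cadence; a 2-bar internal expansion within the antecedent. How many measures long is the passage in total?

11 measures

Basic contrasting period: 4 + 4 = 8 bars.
8 (basic form) + 1 (cadential extension) + 2 (internal expansion) = 11.
The elision shares a bar with the next section but does not change this unit's count.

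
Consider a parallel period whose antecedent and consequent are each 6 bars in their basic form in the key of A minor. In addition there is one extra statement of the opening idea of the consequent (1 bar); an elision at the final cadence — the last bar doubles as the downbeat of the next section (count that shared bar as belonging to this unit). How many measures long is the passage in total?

Basic parallel period: 6 + 6 = 12 bars.
12 (basic form) + 1 (extra statement) = 13.
The elision shares a bar with the next section but does not change this unit's count.

13 measures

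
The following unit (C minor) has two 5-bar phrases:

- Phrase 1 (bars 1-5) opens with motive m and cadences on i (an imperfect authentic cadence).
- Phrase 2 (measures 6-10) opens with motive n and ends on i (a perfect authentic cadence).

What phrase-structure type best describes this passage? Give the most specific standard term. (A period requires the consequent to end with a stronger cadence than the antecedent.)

Phrase 1 ends with an imperfect authentic cadence (weaker) and phrase 2 with a perfect authentic cadence (stronger): antecedent + consequent = a period.
The two phrases open with different material (m / n), so the period is contrasting.

contrasting period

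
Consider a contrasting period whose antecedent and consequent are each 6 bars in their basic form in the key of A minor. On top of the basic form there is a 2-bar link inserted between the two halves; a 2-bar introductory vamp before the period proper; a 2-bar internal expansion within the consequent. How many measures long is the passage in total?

Basic contrasting period: 6 + 6 = 12 bars.
12 (basic form) + 2 (link) + 2 (introduction) + 2 (internal expansion) = 18.

18 measures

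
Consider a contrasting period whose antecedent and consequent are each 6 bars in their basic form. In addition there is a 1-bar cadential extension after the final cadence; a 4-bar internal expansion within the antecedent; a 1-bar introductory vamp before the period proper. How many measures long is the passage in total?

18 measures

Basic contrasting period: 6 + 6 = 12 bars.
12 (basic form) + 1 (cadential extension) + 4 (internal expansion) + 1 (introduction) = 18.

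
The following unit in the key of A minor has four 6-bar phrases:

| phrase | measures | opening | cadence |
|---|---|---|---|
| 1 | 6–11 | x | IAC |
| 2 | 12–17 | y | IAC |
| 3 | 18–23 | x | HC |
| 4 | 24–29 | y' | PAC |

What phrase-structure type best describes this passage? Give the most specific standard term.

Four phrases in two halves: the first half (mm. 6-17) ends with an imperfect authentic cadence, the second (bars 18–29) with a perfect authentic cadence — a large antecedent–consequent pair, i.e. a double period.
Phrase 3 begins with the same material as phrase 1, making it parallel.

parallel double period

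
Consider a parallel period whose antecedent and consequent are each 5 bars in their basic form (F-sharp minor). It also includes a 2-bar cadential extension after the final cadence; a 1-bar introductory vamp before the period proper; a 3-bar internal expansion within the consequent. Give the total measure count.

16 measures

Basic parallel period: 5 + 5 = 10 bars.
10 (basic form) + 2 (cadential extension) + 1 (introduction) + 3 (internal expansion) = 16.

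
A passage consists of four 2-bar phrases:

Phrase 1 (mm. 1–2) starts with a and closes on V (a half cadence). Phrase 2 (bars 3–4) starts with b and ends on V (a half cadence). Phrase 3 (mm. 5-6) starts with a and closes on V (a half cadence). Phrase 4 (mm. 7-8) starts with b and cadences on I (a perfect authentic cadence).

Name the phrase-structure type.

Four phrases in two halves: the first half (bars 1–4) ends with a half cadence, the second (bars 5-8) with a perfect authentic cadence — a large antecedent–consequent pair, i.e. a double period.
Phrase 3 begins with the same material as phrase 1, making it parallel.

parallel double period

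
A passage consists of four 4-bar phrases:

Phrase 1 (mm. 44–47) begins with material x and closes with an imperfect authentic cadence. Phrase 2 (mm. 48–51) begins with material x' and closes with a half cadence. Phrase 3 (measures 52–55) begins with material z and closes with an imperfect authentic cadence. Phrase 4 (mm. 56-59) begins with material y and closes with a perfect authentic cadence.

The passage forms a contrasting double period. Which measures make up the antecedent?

measures 44–51

In a double period the four phrases pair into a large antecedent (phrases 1–2, ending half cadence) and a large consequent (phrases 3–4, ending perfect authentic cadence). The antecedent spans bars 44–51.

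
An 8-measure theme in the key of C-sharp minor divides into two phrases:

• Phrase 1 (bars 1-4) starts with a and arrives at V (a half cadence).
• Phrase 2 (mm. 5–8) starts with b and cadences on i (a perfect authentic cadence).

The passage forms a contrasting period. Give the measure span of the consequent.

measures 5–8

The phrase ending with the weaker cadence (half cadence) is the antecedent; the one ending more conclusively (perfect authentic cadence) is the consequent. The consequent is measures 5–8.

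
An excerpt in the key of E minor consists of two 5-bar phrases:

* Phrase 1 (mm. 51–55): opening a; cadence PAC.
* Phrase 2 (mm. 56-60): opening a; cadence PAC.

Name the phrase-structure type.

repeated phrase

Both phrases have the same opening (a) and the same cadence (perfect authentic cadence): the second is a restatement, not a consequent, so this is a repeated phrase rather than a period.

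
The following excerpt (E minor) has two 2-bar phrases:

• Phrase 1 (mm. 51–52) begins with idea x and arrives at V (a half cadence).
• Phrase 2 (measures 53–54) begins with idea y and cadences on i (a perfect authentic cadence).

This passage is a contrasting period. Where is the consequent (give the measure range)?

The antecedent is the phrase ending with the weaker cadence (half cadence, phrase 1) and the consequent the one ending more conclusively (perfect authentic cadence, phrase 2); the consequent is mm. 53-54.

measures 53–54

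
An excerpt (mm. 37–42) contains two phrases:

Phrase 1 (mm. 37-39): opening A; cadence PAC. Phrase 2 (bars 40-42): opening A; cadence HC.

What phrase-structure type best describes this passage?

phrase group

The second phrase closes with a half cadence, which is not stronger than the first phrase's perfect authentic cadence; without a weak→strong cadential pair there is no antecedent–consequent relationship, so this is a phrase group rather than a period.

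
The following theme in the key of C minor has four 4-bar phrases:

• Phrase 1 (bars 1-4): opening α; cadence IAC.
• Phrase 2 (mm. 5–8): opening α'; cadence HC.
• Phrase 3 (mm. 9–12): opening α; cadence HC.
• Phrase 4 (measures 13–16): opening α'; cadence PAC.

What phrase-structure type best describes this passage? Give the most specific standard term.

Four phrases in two halves: the first half (bars 1–8) ends with a half cadence, the second (measures 9–16) with a perfect authentic cadence — a large antecedent–consequent pair, i.e. a double period.
Phrase 3 begins with the same material as phrase 1, making it parallel.

parallel double period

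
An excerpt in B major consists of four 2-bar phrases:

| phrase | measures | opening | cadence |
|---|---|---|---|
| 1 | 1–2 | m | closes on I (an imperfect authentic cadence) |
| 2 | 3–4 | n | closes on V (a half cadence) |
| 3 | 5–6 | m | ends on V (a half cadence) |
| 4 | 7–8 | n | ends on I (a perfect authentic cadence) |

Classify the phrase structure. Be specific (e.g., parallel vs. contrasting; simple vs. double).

parallel double period

Four phrases in two halves: the first half (mm. 1–4) ends with a half cadence, the second (bars 5–8) with a perfect authentic cadence — a large antecedent–consequent pair, i.e. a double period.
Phrase 3 begins with the same material as phrase 1, making it parallel.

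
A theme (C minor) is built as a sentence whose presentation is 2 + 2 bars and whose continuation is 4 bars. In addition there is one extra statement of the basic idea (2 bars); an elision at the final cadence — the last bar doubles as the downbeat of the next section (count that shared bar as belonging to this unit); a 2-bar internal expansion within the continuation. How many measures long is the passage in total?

Basic sentence: 2 + 2 + 4 = 8 bars.
8 (basic form) + 2 (extra statement) + 2 (internal expansion) = 12.
The elision shares a bar with the next section but does not change this unit's count.

12 measures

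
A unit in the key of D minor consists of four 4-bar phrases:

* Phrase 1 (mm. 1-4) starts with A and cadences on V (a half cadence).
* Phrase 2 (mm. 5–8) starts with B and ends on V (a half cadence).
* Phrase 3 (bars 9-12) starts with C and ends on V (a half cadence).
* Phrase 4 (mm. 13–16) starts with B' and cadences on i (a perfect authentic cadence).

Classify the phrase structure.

Four phrases in two halves: the first half (bars 1-8) ends with a half cadence, the second (mm. 9-16) with a perfect authentic cadence — a large antecedent–consequent pair, i.e. a double period.
Phrase 3 begins with different material from phrase 1, making it contrasting.

contrasting double period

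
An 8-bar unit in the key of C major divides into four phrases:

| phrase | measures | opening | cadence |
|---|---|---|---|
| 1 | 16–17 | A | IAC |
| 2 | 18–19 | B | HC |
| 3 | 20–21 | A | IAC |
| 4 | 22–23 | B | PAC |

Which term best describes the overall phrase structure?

Four phrases in two halves: the first half (bars 16-19) ends with a half cadence, the second (mm. 20–23) with a perfect authentic cadence — a large antecedent–consequent pair, i.e. a double period.
Phrase 3 begins with the same material as phrase 1, making it parallel.

parallel double period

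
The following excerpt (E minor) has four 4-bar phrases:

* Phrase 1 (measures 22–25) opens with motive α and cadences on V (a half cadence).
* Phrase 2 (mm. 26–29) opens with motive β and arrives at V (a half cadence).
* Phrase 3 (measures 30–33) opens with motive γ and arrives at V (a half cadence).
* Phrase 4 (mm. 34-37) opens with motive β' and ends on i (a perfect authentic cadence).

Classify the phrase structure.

contrasting double period

Four phrases in two halves: the first half (bars 22–29) ends with a half cadence, the second (bars 30–37) with a perfect authentic cadence — a large antecedent–consequent pair, i.e. a double period.
Phrase 3 begins with different material from phrase 1, making it contrasting.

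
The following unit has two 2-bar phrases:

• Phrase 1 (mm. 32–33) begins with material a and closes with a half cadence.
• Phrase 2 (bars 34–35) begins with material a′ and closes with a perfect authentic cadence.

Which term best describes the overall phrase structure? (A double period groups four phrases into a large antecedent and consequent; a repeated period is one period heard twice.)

Phrase 1 ends with a half cadence (weaker) and phrase 2 with a perfect authentic cadence (stronger): antecedent + consequent = a period.
The two phrases open with the same material (a / a′), so the period is parallel.

parallel period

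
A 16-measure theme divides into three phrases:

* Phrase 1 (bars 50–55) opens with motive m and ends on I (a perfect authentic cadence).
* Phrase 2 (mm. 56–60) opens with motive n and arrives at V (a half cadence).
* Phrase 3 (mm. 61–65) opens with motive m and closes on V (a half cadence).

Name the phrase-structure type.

phrase group

The final phrase closes with a half cadence, which is not stronger than the preceding half cadence; the 3 phrases lack an overall antecedent–consequent design and so form a phrase group.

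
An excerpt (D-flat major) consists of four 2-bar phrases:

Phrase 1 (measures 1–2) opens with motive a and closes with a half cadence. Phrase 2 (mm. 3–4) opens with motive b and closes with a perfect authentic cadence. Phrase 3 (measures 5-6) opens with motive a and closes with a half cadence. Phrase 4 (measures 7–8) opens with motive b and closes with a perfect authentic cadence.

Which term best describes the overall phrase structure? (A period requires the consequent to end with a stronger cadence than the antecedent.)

repeated period

The cadence pattern HC–PAC–HC–PAC is weak–strong twice, and phrases 3–4 restate phrases 1–2: a period heard twice, not a double period (which would end weakly at phrase 2).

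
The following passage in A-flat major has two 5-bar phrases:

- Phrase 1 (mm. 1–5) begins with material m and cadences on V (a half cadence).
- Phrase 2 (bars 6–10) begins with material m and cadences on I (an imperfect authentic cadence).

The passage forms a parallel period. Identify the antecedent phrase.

The phrase ending with the weaker cadence (half cadence) is the antecedent; the one ending more conclusively (imperfect authentic cadence) is the consequent. The antecedent is phrase 1.

phrase 1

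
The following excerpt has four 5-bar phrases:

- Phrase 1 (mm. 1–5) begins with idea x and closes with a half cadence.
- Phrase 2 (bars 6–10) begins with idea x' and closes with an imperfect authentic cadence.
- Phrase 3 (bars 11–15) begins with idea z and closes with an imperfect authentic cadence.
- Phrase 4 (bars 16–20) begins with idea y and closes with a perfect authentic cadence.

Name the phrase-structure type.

contrasting double period

Four phrases in two halves: the first half (measures 1–10) ends with an imperfect authentic cadence, the second (bars 11-20) with a perfect authentic cadence — a large antecedent–consequent pair, i.e. a double period.
Phrase 3 begins with different material from phrase 1, making it contrasting.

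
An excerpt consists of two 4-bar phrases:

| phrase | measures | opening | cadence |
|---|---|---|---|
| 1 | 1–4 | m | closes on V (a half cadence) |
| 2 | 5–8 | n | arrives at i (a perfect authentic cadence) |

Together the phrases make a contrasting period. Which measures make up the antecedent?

measures 1–4

The phrase ending with the weaker cadence (half cadence) is the antecedent; the one ending more conclusively (perfect authentic cadence) is the consequent. The antecedent is measures 1–4.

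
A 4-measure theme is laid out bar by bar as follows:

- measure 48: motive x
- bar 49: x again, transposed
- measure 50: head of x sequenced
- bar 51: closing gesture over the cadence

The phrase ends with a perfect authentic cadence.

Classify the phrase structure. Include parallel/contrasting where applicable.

Basic idea (bar 48) + its repetition (measure 49) form the presentation; fragmentation and cadence (mm. 50-51) form the continuation — the 4-bar whole is a sentence.

sentence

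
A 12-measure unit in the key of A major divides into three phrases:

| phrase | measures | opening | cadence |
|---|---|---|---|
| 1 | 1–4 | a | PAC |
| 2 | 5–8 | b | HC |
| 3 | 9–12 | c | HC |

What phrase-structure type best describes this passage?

The final phrase closes with a half cadence, which is not stronger than the preceding half cadence; the 3 phrases lack an overall antecedent–consequent design and so form a phrase group.

phrase group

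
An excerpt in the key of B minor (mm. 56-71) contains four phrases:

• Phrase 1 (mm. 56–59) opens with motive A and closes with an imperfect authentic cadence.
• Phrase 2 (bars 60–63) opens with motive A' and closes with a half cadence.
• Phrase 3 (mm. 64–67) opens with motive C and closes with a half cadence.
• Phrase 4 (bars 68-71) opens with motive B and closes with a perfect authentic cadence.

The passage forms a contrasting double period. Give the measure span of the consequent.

In a double period the first pair of phrases (ending half cadence) is the large antecedent and the second pair (ending perfect authentic cadence) is the large consequent; the consequent is measures 64–71.

measures 64–71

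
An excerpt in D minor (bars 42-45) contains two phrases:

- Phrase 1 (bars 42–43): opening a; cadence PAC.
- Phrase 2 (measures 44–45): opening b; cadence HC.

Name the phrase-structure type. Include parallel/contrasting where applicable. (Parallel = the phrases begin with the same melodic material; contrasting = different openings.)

phrase group

The second phrase closes with a half cadence, which is not stronger than the first phrase's perfect authentic cadence; without a weak→strong cadential pair there is no antecedent–consequent relationship, so this is a phrase group rather than a period.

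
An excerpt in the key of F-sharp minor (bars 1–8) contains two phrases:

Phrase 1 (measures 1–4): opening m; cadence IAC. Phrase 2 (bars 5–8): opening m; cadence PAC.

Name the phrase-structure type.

parallel period

Phrase 1 ends with an imperfect authentic cadence (weaker) and phrase 2 with a perfect authentic cadence (stronger): antecedent + consequent = a period.
The two phrases open with the same material (m / m), so the period is parallel.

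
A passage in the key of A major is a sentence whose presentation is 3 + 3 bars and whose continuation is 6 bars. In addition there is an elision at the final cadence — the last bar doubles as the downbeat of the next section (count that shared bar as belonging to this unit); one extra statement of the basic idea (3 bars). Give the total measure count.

15 measures

Basic sentence: 3 + 3 + 6 = 12 bars.
12 (basic form) + 3 (extra statement) = 15.
The elision shares a bar with the next section but does not change this unit's count.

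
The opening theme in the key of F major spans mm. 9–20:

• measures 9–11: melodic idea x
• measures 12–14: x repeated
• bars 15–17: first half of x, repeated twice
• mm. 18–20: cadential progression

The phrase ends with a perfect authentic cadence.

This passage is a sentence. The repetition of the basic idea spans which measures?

The presentation of a sentence is the basic idea (mm. 9–11) plus its repetition (mm. 12-14); the repetition of the basic idea is therefore mm. 12-14.

measures 12–14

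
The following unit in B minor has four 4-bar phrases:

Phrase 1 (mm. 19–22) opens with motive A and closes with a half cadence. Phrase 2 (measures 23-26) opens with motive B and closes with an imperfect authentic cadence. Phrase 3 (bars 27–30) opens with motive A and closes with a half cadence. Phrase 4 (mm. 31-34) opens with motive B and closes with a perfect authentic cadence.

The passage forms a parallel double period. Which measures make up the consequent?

In a double period the first pair of phrases (ending imperfect authentic cadence) is the large antecedent and the second pair (ending perfect authentic cadence) is the large consequent; the consequent is measures 27–34.

measures 27–34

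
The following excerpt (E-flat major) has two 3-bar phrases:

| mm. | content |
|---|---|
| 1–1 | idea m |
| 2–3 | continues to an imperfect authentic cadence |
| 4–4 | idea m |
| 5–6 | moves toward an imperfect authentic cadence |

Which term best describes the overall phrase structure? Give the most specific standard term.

repeated phrase

Both phrases have the same opening (m) and the same cadence (imperfect authentic cadence): the second is a restatement, not a consequent, so this is a repeated phrase rather than a period.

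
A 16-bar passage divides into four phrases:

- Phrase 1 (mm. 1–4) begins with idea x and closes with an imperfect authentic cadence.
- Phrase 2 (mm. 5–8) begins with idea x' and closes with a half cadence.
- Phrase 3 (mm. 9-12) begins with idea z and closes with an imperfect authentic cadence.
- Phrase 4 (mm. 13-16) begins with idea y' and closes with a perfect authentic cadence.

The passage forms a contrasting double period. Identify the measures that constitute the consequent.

measures 9–16

In a double period the four phrases pair into a large antecedent (phrases 1–2, ending half cadence) and a large consequent (phrases 3–4, ending perfect authentic cadence). The consequent spans bars 9–16.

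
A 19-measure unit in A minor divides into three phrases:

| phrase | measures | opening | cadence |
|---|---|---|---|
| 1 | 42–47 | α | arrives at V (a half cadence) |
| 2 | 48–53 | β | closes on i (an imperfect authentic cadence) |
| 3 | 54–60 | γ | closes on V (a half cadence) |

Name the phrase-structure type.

The final phrase closes with a half cadence, which is not stronger than the preceding imperfect authentic cadence; the 3 phrases lack an overall antecedent–consequent design and so form a phrase group.

phrase group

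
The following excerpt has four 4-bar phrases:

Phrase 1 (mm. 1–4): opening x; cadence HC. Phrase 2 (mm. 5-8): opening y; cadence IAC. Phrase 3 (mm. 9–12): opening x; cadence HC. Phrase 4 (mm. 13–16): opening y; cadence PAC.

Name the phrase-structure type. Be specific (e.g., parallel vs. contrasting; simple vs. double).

Four phrases in two halves: the first half (bars 1–8) ends with an imperfect authentic cadence, the second (bars 9–16) with a perfect authentic cadence — a large antecedent–consequent pair, i.e. a double period.
Phrase 3 begins with the same material as phrase 1, making it parallel.

parallel double period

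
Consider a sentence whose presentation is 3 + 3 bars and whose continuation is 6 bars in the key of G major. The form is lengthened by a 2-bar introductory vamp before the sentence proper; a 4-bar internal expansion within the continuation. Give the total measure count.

Basic sentence: 3 + 3 + 6 = 12 bars.
12 (basic form) + 2 (introduction) + 4 (internal expansion) = 18.

18 measures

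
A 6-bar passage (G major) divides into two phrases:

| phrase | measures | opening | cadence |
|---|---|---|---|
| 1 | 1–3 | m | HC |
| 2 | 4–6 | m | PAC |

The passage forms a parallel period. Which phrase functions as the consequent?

phrase 2

The phrase ending with the weaker cadence (half cadence) is the antecedent; the one ending more conclusively (perfect authentic cadence) is the consequent. The consequent is phrase 2.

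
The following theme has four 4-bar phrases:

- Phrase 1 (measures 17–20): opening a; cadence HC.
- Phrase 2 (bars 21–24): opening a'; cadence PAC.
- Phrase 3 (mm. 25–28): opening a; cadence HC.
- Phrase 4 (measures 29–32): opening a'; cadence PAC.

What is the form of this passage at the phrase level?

repeated period

The cadence pattern HC–PAC–HC–PAC is weak–strong twice, and phrases 3–4 restate phrases 1–2: a period heard twice, not a double period (which would end weakly at phrase 2).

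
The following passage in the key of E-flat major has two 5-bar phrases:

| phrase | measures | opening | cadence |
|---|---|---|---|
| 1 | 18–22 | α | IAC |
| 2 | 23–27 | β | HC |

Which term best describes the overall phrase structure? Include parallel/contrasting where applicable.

phrase group

The second phrase closes with a half cadence, which is not stronger than the first phrase's imperfect authentic cadence; without a weak→strong cadential pair there is no antecedent–consequent relationship, so this is a phrase group rather than a period.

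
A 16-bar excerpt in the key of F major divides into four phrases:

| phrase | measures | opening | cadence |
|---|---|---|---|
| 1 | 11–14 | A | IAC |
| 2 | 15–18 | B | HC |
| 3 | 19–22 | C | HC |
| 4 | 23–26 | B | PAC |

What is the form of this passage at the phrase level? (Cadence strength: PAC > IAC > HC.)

contrasting double period

Four phrases in two halves: the first half (mm. 11–18) ends with a half cadence, the second (mm. 19–26) with a perfect authentic cadence — a large antecedent–consequent pair, i.e. a double period.
Phrase 3 begins with different material from phrase 1, making it contrasting.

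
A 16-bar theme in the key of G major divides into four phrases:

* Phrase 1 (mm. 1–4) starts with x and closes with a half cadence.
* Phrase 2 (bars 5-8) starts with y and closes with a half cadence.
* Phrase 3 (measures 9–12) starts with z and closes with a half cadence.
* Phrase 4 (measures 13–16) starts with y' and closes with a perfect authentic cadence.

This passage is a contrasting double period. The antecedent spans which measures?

measures 1–8

In a double period the four phrases pair into a large antecedent (phrases 1–2, ending half cadence) and a large consequent (phrases 3–4, ending perfect authentic cadence). The antecedent spans measures 1-8.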